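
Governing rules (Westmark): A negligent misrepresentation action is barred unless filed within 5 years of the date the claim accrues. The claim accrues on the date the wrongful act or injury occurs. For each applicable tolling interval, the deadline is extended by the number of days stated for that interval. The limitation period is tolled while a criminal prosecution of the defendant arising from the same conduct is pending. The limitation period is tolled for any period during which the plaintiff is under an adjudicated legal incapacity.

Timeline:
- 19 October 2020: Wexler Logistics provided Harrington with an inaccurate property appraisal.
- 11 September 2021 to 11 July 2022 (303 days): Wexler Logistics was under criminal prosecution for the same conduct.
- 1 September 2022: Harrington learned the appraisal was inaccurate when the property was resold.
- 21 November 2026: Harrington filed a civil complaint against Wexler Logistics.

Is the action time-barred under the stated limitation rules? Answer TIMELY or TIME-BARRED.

TIME-BARRED

Accrual is governed by the date of the act, so the period began to run on 19 October 2020; the later discovery on 1 September 2022 is irrelevant under the stated rule.
Adding the 5 years base period to 19 October 2020 gives a deadline of 19 October 2025, before any tolling.
Because the pending criminal prosecution ran from 11 September 2021 to 11 July 2022, the deadline is extended by 303 days to 18 August 2026.
Harrington filed on 21 November 2026, after the 18 August 2026 deadline, so the action is time-barred.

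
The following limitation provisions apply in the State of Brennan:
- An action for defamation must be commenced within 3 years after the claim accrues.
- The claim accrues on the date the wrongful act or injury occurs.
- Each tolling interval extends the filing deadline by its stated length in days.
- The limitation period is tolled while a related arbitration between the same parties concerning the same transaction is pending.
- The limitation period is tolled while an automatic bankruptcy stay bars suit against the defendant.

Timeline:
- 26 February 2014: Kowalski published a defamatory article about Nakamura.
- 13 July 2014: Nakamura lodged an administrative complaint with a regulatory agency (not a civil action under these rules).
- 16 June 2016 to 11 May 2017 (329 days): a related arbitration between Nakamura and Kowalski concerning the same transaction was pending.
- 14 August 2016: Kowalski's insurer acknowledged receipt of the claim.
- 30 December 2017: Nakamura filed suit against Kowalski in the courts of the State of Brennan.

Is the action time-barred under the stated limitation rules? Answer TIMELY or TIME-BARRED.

The limitation period began to run on 26 February 2014.
The untolled deadline — 3 years after 26 February 2014 — is 26 February 2017.
The period was tolled for 329 days by the pending related arbitration (16 June 2016 to 11 May 2017), pushing the deadline to 21 January 2018.
The other events in the timeline have no effect on the limitation period under the stated rules.
The 30 December 2017 filing precedes the 21 January 2018 deadline; the claim is timely.

TIMELY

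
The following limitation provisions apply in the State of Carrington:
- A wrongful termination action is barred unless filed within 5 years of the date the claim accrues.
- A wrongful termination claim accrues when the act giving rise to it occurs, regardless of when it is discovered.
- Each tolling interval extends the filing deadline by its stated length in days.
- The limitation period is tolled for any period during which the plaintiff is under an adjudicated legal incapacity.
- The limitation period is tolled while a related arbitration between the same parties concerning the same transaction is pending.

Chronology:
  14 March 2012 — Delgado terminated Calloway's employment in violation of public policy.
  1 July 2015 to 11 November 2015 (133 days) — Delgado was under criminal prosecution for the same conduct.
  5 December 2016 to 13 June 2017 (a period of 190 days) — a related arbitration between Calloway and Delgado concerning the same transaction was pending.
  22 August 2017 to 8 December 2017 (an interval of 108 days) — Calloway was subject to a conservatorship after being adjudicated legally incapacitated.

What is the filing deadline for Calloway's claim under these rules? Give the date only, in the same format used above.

6 January 2018

The claim accrued on 14 March 2012, the date of the act.
5 years from 14 March 2012 is 14 March 2017.
The pending related arbitration from 5 December 2016 to 13 June 2017 tolled the period for 190 days, extending the deadline to 20 September 2017.
The plaintiff's legal incapacity from 22 August 2017 to 8 December 2017 tolled the period for 108 days, extending the deadline to 6 January 2018.
Although a criminal prosecution ran from 1 July 2015 to 11 November 2015, the stated rules do not make that a tolling event, so it is disregarded.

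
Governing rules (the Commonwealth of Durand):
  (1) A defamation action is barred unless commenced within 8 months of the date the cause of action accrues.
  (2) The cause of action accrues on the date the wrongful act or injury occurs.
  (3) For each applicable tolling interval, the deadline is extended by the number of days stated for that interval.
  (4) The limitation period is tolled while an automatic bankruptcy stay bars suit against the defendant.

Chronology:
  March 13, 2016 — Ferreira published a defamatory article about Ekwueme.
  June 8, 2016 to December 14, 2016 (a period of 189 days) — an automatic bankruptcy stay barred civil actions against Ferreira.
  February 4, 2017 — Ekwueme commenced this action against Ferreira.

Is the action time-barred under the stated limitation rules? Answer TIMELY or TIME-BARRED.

TIMELY

The limitation period began to run on March 13, 2016.
The untolled deadline — 8 months after March 13, 2016 — is November 13, 2016.
The period was tolled for 189 days by the automatic bankruptcy stay (June 8, 2016 to December 14, 2016), pushing the deadline to May 21, 2017.
Ekwueme filed on February 4, 2017, before the May 21, 2017 deadline, so the action is timely.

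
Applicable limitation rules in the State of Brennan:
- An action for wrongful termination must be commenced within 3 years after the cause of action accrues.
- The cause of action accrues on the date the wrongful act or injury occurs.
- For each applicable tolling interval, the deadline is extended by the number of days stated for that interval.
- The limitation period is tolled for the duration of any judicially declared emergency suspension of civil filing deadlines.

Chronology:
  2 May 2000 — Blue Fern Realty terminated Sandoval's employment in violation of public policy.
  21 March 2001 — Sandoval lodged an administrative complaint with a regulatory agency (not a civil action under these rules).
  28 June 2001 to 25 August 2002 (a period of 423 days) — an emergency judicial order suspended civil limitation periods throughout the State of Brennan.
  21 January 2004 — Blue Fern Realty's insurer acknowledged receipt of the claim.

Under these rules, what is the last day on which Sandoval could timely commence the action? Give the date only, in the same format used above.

28 June 2004

The limitation period began to run on 2 May 2000.
Adding the 3 years base period to 2 May 2000 gives a deadline of 2 May 2003, before any tolling.
Because the emergency suspension of filing deadlines ran from 28 June 2001 to 25 August 2002, the deadline is extended by 423 days to 28 June 2004.
Nothing else in the chronology tolls or restarts the period.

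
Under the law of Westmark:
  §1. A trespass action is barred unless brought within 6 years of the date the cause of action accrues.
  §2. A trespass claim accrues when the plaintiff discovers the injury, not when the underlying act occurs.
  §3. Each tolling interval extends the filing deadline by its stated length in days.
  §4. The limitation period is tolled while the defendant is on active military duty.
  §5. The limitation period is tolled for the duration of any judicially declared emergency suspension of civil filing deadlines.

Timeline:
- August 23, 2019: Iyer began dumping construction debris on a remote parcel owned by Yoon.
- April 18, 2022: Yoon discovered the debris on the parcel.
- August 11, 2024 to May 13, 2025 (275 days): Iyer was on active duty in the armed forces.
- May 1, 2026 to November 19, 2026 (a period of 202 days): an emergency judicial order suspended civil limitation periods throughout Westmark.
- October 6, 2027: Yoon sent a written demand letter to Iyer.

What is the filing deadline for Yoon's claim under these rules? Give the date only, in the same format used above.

August 8, 2029

Under the discovery rule, the claim accrued on April 18, 2022, when Yoon discovered the injury — not on the August 23, 2019 date of the underlying act.
The untolled deadline — 6 years after April 18, 2022 — is April 18, 2028.
Because the defendant's active military service ran from August 11, 2024 to May 13, 2025, the deadline is extended by 275 days to January 18, 2029.
The emergency suspension of filing deadlines from May 1, 2026 to November 19, 2026 tolled the period for 202 days, extending the deadline to August 8, 2029.
None of the other events listed affects the running of the period under the stated rules.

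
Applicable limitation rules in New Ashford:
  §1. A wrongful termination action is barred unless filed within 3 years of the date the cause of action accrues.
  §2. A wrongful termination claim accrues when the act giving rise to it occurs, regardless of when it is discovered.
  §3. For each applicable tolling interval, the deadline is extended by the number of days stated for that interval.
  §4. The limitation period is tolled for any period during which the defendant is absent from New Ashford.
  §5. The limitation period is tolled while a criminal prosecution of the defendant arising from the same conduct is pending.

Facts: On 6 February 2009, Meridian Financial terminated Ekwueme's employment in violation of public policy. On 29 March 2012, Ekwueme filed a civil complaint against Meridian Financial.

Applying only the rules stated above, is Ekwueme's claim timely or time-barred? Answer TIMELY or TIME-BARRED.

The cause of action accrued on 6 February 2009, the date of the act.
Adding the 3 years base period to 6 February 2009 gives a deadline of 6 February 2012, before any tolling.
The 29 March 2012 filing falls after the 6 February 2012 deadline; the claim is time-barred.

TIME-BARRED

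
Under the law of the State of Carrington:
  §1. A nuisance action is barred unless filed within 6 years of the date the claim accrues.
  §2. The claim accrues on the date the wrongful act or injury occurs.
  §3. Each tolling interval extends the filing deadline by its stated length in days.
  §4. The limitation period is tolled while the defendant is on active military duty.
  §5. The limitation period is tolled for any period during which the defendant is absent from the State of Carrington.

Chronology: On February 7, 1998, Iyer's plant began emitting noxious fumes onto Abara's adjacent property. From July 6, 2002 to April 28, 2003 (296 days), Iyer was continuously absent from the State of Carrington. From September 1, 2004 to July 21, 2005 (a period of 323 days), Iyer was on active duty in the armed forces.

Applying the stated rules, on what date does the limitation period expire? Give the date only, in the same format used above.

The limitation period began to run on February 7, 1998.
6 years from February 7, 1998 is February 7, 2004.
Because the defendant's absence from the jurisdiction ran from July 6, 2002 to April 28, 2003, the deadline is extended by 296 days to November 29, 2004.
Because the defendant's active military service ran from September 1, 2004 to July 21, 2005, the deadline is extended by 323 days to October 18, 2005.

October 18, 2005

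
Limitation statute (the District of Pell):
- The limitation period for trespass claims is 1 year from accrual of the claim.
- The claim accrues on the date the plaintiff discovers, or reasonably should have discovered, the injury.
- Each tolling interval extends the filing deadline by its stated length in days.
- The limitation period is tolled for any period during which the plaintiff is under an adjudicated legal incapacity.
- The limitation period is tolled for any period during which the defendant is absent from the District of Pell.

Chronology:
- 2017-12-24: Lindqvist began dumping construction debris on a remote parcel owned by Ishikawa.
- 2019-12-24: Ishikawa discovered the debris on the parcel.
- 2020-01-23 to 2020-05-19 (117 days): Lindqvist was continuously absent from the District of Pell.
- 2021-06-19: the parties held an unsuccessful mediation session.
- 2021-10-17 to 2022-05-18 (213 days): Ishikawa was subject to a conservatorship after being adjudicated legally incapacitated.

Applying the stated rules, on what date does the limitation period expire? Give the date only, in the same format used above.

Under the discovery rule, the claim accrued on 2019-12-24, when Ishikawa discovered the injury — not on the 2017-12-24 date of the underlying act.
1 year from 2019-12-24 is 2020-12-24.
The defendant's absence from the jurisdiction from 2020-01-23 to 2020-05-19 tolled the period for 117 days, extending the deadline to 2021-04-20.
The plaintiff's legal incapacity starting 2021-10-17 came too late — the period had run on 2021-04-20 — and so does not extend the deadline.
Nothing else in the chronology tolls or restarts the period.

2021-04-20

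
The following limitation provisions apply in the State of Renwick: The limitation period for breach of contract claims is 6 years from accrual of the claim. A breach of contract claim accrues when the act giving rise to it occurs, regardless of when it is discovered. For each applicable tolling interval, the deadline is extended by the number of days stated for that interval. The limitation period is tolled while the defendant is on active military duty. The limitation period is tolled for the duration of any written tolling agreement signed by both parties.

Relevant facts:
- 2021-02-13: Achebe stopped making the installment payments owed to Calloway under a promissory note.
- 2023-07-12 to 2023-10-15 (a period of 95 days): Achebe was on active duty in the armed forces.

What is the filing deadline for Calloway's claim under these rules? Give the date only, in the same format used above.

2027-05-19

The claim accrued on 2021-02-13, when the wrongful act occurred.
6 years from 2021-02-13 is 2027-02-13.
Because the defendant's active military service ran from 2023-07-12 to 2023-10-15, the deadline is extended by 95 days to 2027-05-19.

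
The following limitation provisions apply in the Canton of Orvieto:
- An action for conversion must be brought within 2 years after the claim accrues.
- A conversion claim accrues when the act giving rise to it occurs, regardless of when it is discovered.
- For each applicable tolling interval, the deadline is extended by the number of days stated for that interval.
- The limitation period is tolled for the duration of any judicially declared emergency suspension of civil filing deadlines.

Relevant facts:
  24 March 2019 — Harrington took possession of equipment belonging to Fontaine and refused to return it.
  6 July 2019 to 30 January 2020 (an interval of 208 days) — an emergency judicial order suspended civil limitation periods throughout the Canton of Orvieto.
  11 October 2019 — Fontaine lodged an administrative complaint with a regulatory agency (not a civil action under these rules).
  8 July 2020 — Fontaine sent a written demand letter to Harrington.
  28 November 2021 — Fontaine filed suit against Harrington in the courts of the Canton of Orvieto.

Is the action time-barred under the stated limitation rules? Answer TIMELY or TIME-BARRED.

The claim accrued on 24 March 2019, the date of the act.
Adding the 2 years base period to 24 March 2019 gives a deadline of 24 March 2021, before any tolling.
The period was tolled for 208 days by the emergency suspension of filing deadlines (6 July 2019 to 30 January 2020), pushing the deadline to 18 October 2021.
The other events in the timeline have no effect on the limitation period under the stated rules.
Filing on 28 November 2021 missed the 18 October 2021 deadline — the action is time-barred.

TIME-BARRED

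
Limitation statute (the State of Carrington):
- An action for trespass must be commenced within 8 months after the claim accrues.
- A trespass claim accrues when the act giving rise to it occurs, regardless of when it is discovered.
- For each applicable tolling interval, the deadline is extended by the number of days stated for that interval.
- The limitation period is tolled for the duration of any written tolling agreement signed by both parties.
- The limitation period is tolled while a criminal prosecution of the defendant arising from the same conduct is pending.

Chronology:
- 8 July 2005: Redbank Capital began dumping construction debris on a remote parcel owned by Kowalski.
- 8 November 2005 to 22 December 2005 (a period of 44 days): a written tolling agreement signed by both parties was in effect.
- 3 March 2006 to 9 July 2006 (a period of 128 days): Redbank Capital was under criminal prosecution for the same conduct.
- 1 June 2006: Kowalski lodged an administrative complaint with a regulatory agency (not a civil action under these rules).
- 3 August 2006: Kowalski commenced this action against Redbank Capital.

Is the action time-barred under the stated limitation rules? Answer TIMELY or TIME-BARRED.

The limitation period began to run on 8 July 2005.
8 months from 8 July 2005 is 8 March 2006.
Because the written tolling agreement ran from 8 November 2005 to 22 December 2005, the deadline is extended by 44 days to 21 April 2006.
The pending criminal prosecution from 3 March 2006 to 9 July 2006 tolled the period for 128 days, extending the deadline to 27 August 2006.
None of the other events listed affects the running of the period under the stated rules.
The 3 August 2006 filing precedes the 27 August 2006 deadline; the claim is timely.

TIMELY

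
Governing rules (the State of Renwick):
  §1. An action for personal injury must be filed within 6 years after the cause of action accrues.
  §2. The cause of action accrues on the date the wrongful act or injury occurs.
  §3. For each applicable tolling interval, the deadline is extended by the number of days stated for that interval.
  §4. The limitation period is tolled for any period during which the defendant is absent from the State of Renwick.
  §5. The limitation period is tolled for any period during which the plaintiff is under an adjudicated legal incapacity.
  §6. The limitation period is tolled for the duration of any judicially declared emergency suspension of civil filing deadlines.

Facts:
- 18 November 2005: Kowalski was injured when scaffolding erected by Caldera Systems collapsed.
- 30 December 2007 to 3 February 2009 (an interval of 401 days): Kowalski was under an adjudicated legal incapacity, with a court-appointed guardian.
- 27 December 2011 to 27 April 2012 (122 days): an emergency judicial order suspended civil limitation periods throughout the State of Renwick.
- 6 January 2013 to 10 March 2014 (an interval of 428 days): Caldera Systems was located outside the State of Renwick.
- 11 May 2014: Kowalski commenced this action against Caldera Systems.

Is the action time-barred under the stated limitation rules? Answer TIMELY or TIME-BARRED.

TIMELY

The limitation period began to run on 18 November 2005.
6 years from 18 November 2005 is 18 November 2011.
The plaintiff's legal incapacity from 30 December 2007 to 3 February 2009 tolled the period for 401 days, extending the deadline to 23 December 2012.
Because the emergency suspension of filing deadlines ran from 27 December 2011 to 27 April 2012, the deadline is extended by 122 days to 24 April 2013.
The period was tolled for 428 days by the defendant's absence from the jurisdiction (6 January 2013 to 10 March 2014), pushing the deadline to 26 June 2014.
Filing on 11 May 2014 beat the 26 June 2014 deadline — the action is timely.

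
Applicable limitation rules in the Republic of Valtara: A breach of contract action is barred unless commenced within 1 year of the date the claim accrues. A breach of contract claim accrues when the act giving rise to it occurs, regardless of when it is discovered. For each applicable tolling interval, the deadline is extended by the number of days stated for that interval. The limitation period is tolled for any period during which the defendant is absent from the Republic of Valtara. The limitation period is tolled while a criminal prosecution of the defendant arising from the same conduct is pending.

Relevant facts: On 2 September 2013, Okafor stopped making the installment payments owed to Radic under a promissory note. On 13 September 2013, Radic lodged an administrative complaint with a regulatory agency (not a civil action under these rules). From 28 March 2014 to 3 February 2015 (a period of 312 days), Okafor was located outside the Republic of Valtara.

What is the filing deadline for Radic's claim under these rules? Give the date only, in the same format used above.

The claim accrued on 2 September 2013, when the wrongful act occurred.
Adding the 1 year base period to 2 September 2013 gives a deadline of 2 September 2014, before any tolling.
Because the defendant's absence from the jurisdiction ran from 28 March 2014 to 3 February 2015, the deadline is extended by 312 days to 11 July 2015.
The other events in the timeline have no effect on the limitation period under the stated rules.

11 July 2015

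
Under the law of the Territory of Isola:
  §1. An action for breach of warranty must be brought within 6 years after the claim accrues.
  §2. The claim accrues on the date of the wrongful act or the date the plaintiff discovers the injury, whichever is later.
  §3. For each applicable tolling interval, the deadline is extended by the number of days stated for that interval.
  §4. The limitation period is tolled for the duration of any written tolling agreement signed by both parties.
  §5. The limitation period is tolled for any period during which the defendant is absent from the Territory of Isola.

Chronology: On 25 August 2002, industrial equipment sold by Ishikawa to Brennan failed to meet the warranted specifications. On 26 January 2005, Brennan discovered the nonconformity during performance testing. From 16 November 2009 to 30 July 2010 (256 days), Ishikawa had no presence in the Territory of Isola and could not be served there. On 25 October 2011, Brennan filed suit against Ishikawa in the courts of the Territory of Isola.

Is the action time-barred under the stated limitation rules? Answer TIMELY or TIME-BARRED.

Taking the later of the act (25 August 2002) and discovery (26 January 2005), the claim accrued on 26 January 2005.
6 years from 26 January 2005 is 26 January 2011.
The defendant's absence from the jurisdiction from 16 November 2009 to 30 July 2010 tolled the period for 256 days, extending the deadline to 9 October 2011.
Brennan filed on 25 October 2011, after the 9 October 2011 deadline, so the action is time-barred.

TIME-BARRED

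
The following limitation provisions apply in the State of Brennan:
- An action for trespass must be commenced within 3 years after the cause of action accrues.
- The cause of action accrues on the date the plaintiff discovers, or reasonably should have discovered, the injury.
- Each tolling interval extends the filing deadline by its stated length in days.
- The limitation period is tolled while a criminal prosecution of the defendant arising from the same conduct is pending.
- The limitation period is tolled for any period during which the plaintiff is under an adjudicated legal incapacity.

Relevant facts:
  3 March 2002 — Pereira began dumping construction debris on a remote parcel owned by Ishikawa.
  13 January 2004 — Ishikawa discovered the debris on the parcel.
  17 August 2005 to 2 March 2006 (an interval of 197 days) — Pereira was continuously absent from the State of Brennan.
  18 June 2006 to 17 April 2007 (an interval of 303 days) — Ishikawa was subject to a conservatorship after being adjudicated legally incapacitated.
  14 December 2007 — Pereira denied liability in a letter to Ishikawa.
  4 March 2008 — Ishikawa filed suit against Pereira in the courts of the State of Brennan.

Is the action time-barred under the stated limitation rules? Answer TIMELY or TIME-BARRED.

Under the discovery rule, the claim accrued on 13 January 2004, when Ishikawa discovered the injury — not on the 3 March 2002 date of the underlying act.
Adding the 3 years base period to 13 January 2004 gives a deadline of 13 January 2007, before any tolling.
The period was tolled for 303 days by the plaintiff's legal incapacity (18 June 2006 to 17 April 2007), pushing the deadline to 12 November 2007.
Although the defendant's absence ran from 17 August 2005 to 2 March 2006, the stated rules do not make that a tolling event, so it is disregarded.
None of the other events listed affects the running of the period under the stated rules.
The 4 March 2008 filing falls after the 12 November 2007 deadline; the claim is time-barred.

TIME-BARRED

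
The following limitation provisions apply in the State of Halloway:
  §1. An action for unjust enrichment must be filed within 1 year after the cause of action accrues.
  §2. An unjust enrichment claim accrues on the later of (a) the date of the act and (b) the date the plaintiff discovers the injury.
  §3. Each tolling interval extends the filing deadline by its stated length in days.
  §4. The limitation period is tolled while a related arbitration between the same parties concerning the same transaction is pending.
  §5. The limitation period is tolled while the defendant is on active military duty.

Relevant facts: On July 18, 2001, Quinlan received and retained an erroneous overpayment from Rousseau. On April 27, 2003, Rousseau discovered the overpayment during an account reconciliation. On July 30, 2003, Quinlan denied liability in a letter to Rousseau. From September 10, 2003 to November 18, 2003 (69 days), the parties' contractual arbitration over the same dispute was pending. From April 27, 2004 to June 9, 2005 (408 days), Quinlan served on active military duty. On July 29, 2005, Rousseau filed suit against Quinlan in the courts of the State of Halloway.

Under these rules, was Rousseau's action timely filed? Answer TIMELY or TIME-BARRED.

Taking the later of the act (July 18, 2001) and discovery (April 27, 2003), the claim accrued on April 27, 2003.
Adding the 1 year base period to April 27, 2003 gives a deadline of April 27, 2004, before any tolling.
The pending related arbitration from September 10, 2003 to November 18, 2003 tolled the period for 69 days, extending the deadline to July 5, 2004.
Because the defendant's active military service ran from April 27, 2004 to June 9, 2005, the deadline is extended by 408 days to August 17, 2005.
The other events in the timeline have no effect on the limitation period under the stated rules.
Rousseau filed on July 29, 2005, before the August 17, 2005 deadline, so the action is timely.

TIMELY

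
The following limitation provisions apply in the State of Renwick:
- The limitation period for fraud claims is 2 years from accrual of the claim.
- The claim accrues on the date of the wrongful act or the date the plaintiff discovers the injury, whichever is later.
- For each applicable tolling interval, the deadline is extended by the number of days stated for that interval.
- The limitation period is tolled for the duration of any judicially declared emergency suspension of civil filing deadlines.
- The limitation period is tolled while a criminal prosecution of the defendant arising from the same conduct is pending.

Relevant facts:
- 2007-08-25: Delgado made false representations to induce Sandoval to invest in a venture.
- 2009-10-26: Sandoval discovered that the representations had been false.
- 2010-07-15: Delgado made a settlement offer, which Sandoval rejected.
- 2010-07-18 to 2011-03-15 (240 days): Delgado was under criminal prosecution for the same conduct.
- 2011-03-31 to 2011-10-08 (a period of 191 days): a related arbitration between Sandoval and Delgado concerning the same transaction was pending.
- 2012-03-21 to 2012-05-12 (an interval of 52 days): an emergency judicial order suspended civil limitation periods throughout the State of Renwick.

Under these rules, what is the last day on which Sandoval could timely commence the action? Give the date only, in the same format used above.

Taking the later of the act (2007-08-25) and discovery (2009-10-26), the claim accrued on 2009-10-26.
The untolled deadline — 2 years after 2009-10-26 — is 2011-10-26.
Because the pending criminal prosecution ran from 2010-07-18 to 2011-03-15, the deadline is extended by 240 days to 2012-06-22.
The emergency suspension of filing deadlines from 2012-03-21 to 2012-05-12 tolled the period for 52 days, extending the deadline to 2012-08-13.
No stated provision tolls the period for a pending arbitration, so the interval from 2011-03-31 to 2011-10-08 has no effect on the deadline.
The other events in the timeline have no effect on the limitation period under the stated rules.

2012-08-13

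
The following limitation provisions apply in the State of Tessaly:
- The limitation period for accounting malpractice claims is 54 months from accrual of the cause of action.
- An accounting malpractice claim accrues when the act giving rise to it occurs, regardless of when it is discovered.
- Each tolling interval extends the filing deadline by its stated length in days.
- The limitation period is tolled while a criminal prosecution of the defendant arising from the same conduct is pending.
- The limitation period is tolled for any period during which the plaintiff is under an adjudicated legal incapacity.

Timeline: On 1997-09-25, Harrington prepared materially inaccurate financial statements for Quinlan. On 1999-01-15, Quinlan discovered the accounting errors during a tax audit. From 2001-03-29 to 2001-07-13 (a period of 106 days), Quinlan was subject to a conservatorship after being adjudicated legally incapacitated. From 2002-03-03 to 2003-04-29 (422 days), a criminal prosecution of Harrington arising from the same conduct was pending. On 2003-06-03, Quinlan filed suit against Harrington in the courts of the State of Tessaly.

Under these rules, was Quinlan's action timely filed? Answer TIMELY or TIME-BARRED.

TIMELY

Accrual is governed by the date of the act, so the period began to run on 1997-09-25; the later discovery on 1999-01-15 is irrelevant under the stated rule.
54 months from 1997-09-25 is 2002-03-25.
The period was tolled for 106 days by the plaintiff's legal incapacity (2001-03-29 to 2001-07-13), pushing the deadline to 2002-07-09.
The period was tolled for 422 days by the pending criminal prosecution (2002-03-03 to 2003-04-29), pushing the deadline to 2003-09-04.
Quinlan filed on 2003-06-03, before the 2003-09-04 deadline, so the action is timely.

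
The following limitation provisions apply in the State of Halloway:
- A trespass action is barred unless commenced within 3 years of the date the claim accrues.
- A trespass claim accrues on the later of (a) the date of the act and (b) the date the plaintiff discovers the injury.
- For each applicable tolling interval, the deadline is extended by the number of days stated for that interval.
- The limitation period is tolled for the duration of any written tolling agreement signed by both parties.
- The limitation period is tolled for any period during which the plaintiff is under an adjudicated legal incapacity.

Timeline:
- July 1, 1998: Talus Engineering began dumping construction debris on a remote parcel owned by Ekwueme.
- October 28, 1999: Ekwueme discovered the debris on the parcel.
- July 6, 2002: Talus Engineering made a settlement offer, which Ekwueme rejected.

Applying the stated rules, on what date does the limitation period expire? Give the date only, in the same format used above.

Taking the later of the act (July 1, 1998) and discovery (October 28, 1999), the claim accrued on October 28, 1999.
The untolled deadline — 3 years after October 28, 1999 — is October 28, 2002.
The other events in the timeline have no effect on the limitation period under the stated rules.

October 28, 2002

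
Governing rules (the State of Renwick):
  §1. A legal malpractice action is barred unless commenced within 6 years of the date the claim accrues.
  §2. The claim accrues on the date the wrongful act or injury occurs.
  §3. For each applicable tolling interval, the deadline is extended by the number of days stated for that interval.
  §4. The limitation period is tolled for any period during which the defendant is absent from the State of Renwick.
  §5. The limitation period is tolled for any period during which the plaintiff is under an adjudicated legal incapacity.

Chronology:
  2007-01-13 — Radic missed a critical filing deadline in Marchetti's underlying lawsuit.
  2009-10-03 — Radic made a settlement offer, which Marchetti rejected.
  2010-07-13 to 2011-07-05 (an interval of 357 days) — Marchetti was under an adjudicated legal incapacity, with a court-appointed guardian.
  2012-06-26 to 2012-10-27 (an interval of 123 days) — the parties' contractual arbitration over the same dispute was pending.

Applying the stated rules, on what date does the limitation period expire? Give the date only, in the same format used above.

The claim accrued on 2007-01-13, the date of the act.
Adding the 6 years base period to 2007-01-13 gives a deadline of 2013-01-13, before any tolling.
The period was tolled for 357 days by the plaintiff's legal incapacity (2010-07-13 to 2011-07-05), pushing the deadline to 2014-01-05.
No stated provision tolls the period for a pending arbitration, so the interval from 2012-06-26 to 2012-10-27 has no effect on the deadline.
None of the other events listed affects the running of the period under the stated rules.

2014-01-05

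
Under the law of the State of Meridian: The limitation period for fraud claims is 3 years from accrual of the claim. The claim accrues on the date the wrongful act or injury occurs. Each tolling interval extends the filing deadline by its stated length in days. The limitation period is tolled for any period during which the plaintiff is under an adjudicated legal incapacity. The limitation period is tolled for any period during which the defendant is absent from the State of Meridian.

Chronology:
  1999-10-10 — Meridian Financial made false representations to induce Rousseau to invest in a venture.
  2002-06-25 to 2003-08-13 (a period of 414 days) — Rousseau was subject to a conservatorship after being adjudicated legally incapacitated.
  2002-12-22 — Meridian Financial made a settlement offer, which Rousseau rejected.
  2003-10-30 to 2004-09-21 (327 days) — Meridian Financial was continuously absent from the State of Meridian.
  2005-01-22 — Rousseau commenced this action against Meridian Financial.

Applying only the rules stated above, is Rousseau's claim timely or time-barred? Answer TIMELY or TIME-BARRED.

TIME-BARRED

The limitation period began to run on 1999-10-10.
3 years from 1999-10-10 is 2002-10-10.
The period was tolled for 414 days by the plaintiff's legal incapacity (2002-06-25 to 2003-08-13), pushing the deadline to 2003-11-28.
The period was tolled for 327 days by the defendant's absence from the jurisdiction (2003-10-30 to 2004-09-21), pushing the deadline to 2004-10-20.
None of the other events listed affects the running of the period under the stated rules.
Filing on 2005-01-22 missed the 2004-10-20 deadline — the action is time-barred.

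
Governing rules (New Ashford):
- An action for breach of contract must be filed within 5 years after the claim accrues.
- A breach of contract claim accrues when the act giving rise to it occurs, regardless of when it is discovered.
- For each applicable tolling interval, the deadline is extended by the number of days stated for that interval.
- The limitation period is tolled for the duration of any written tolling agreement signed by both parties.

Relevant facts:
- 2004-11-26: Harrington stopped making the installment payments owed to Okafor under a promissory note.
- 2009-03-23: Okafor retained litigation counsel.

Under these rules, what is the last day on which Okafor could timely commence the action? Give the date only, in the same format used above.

2009-11-26

The claim accrued on 2004-11-26, the date of the act.
5 years from 2004-11-26 is 2009-11-26.
The other events in the timeline have no effect on the limitation period under the stated rules.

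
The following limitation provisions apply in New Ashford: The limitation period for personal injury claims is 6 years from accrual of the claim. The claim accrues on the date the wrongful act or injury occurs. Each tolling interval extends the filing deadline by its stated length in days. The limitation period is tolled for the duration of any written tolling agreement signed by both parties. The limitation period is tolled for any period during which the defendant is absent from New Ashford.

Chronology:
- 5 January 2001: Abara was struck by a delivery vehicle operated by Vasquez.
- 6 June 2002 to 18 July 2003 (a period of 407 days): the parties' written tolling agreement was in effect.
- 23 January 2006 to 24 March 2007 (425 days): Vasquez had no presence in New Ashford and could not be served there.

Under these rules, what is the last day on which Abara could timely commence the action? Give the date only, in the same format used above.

The claim accrued on 5 January 2001, the date of the act.
6 years from 5 January 2001 is 5 January 2007.
The written tolling agreement from 6 June 2002 to 18 July 2003 tolled the period for 407 days, extending the deadline to 16 February 2008.
Because the defendant's absence from the jurisdiction ran from 23 January 2006 to 24 March 2007, the deadline is extended by 425 days to 16 April 2009.

16 April 2009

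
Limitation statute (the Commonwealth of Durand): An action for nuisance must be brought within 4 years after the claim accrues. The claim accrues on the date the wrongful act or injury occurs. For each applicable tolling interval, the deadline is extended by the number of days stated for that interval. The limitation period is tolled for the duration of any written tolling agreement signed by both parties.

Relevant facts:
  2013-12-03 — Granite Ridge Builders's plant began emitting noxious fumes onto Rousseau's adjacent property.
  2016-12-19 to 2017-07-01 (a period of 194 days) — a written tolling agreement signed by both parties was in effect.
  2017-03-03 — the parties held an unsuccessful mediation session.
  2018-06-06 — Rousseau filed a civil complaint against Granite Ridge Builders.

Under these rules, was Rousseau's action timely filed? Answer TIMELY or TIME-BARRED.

The claim accrued on 2013-12-03, when the wrongful act occurred.
4 years from 2013-12-03 is 2017-12-03.
The written tolling agreement from 2016-12-19 to 2017-07-01 tolled the period for 194 days, extending the deadline to 2018-06-15.
Nothing else in the chronology tolls or restarts the period.
The 2018-06-06 filing precedes the 2018-06-15 deadline; the claim is timely.

TIMELY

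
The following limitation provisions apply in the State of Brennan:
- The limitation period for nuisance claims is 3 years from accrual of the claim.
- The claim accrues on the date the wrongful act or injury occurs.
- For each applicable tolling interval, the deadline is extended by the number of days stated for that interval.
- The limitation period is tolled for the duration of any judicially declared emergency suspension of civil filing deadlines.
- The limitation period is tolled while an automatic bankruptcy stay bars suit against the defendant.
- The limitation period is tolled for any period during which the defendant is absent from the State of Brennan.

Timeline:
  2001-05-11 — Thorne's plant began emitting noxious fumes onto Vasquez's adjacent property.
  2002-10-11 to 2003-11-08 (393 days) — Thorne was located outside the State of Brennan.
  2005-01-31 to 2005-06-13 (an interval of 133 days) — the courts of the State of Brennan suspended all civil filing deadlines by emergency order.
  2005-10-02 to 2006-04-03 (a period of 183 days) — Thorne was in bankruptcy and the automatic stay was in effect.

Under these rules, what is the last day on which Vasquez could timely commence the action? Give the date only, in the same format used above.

The claim accrued on 2001-05-11, when the wrongful act occurred.
Adding the 3 years base period to 2001-05-11 gives a deadline of 2004-05-11, before any tolling.
The defendant's absence from the jurisdiction from 2002-10-11 to 2003-11-08 tolled the period for 393 days, extending the deadline to 2005-06-08.
The emergency suspension of filing deadlines from 2005-01-31 to 2005-06-13 tolled the period for 133 days, extending the deadline to 2005-10-19.
The automatic bankruptcy stay from 2005-10-02 to 2006-04-03 tolled the period for 183 days, extending the deadline to 2006-04-20.

2006-04-20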